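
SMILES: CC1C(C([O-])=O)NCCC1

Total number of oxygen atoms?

2

The symbol for oxygen appears 2 times in the SMILES.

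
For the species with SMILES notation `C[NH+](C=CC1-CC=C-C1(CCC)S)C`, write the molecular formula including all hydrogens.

Heavy atoms from the SMILES: 12 C, 1 N, 1 S.
Implicit hydrogens by atom environment:
  5 × C: 1 H each → 5
  3 × C: 3 H each → 9
  3 × C: 2 H each → 6
  1 × C: no H
  1 × N (charge +1): 1 H
  1 × S: 1 H
  Total hydrogens = 22.
Net charge +1.
Molecular formula: C12H22NS+

C12H22NS+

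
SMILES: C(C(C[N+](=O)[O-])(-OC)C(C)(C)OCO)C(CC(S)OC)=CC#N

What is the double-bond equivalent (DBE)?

Molecular formula from the SMILES: C14H24N2O6S.
DoU = (2C + 2 + N − H − X)/2 = (2·14 + 2 + 2 − 24 − 0)/2 = 8/2 = 4.
(Structurally: 0 ring(s) + 4 π bond(s) = 4.)

4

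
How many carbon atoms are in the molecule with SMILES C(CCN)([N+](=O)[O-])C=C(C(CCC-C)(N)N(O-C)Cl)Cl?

11

The symbol for carbon appears 11 times in the SMILES. (Cl is a single chlorine, not C + l.)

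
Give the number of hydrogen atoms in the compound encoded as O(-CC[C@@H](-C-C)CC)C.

Hydrogens are implicit in SMILES; fill each atom to its normal valence:
  4 × C: 2 H each → 8
  3 × C: 3 H each → 9
  1 × C: 1 H
  1 × O: no H
  Total hydrogens = 18.

18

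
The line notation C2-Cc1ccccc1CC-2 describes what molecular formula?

C10H12

Heavy atoms from the SMILES: 10 C.
Implicit hydrogens by atom environment:
  4 × C: 2 H each → 8
  4 × C (aromatic): 1 H each → 4
  2 × C (aromatic): no H
  Total hydrogens = 12.
Molecular formula: C10H12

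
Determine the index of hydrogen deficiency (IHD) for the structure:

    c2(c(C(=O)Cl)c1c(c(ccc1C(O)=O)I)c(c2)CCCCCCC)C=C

10

Molecular formula from the SMILES: C21H22ClIO3.
DoU = (2C + 2 + N − H − X)/2 = (2·21 + 2 + 0 − 22 − 2)/2 = 20/2 = 10.
(Structurally: 2 ring(s) + 8 π bond(s) = 10.)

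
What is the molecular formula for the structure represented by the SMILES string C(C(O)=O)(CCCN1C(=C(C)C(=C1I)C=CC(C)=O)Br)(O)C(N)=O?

Heavy atoms from the SMILES: 1 Br, 15 C, 1 I, 2 N, 5 O.
Implicit hydrogens by atom environment:
  4 × C (aromatic): no H
  4 × C: no H
  3 × C: 2 H each → 6
  3 × O: no H
  2 × C: 3 H each → 6
  2 × C: 1 H each → 2
  2 × O: 1 H each → 2
  1 × Br: no H
  1 × I: no H
  1 × N: 2 H
  1 × N (aromatic): no H
  Total hydrogens = 18.
Molecular formula: C15H18BrIN2O5

C15H18BrIN2O5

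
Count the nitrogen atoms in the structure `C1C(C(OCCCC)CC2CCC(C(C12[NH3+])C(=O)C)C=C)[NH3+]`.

2

The symbol for nitrogen appears 2 times in the SMILES.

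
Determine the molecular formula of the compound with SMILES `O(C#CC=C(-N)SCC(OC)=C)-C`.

C9H13NO2S

Heavy atoms from the SMILES: 9 C, 1 N, 2 O, 1 S.
Implicit hydrogens by atom environment:
  4 × C: no H
  2 × C: 3 H each → 6
  2 × C: 2 H each → 4
  2 × O: no H
  1 × C: 1 H
  1 × N: 2 H
  1 × S: no H
  Total hydrogens = 13.
Molecular formula: C9H13NO2S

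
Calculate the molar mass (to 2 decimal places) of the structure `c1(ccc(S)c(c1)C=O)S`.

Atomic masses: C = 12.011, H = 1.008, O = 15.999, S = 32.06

Molecular formula: C7H6OS2.
M = 7×12.011 + 6×1.008 + 1×15.999 + 2×32.06 = 170.24 g/mol.

170.24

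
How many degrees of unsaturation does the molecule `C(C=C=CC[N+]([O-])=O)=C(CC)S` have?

4

Molecular formula from the SMILES: C8H11NO2S.
DoU = (2C + 2 + N − H − X)/2 = (2·8 + 2 + 1 − 11 − 0)/2 = 8/2 = 4.
(Structurally: 0 ring(s) + 4 π bond(s) = 4.)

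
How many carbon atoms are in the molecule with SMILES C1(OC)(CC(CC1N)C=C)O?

8

The symbol for carbon appears 8 times in the SMILES.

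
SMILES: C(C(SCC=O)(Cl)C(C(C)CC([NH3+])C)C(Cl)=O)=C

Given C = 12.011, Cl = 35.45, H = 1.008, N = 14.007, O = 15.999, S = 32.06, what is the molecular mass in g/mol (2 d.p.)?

Molecular formula: C12H20Cl2NO2S+.
M = 12×12.011 + 2×35.45 + 20×1.008 + 1×14.007 + 2×15.999 + 1×32.06 = 313.26 g/mol.

313.26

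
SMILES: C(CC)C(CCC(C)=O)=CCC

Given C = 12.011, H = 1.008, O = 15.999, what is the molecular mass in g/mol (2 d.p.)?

168.28

Molecular formula: C11H20O.
M = 11×12.011 + 20×1.008 + 1×15.999 = 168.28 g/mol.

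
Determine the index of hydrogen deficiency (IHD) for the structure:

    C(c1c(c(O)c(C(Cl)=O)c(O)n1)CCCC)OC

Molecular formula from the SMILES: C12H16ClNO4.
DoU = (2C + 2 + N − H − X)/2 = (2·12 + 2 + 1 − 16 − 1)/2 = 10/2 = 5.
(Structurally: 1 ring(s) + 4 π bond(s) = 5.)

5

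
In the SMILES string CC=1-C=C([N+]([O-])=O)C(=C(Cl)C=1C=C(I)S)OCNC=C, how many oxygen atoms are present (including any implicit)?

The symbol for oxygen appears 3 times in the SMILES.

3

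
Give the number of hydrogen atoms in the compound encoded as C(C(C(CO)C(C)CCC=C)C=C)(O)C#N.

21

Hydrogens are implicit in SMILES; fill each atom to its normal valence:
  6 × C: 1 H each → 6
  5 × C: 2 H each → 10
  2 × O: 1 H each → 2
  1 × C: 3 H
  1 × C: no H
  1 × N: no H
  Total hydrogens = 21.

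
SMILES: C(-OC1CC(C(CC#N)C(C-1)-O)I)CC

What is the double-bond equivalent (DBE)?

Molecular formula from the SMILES: C11H18INO2.
DoU = (2C + 2 + N − H − X)/2 = (2·11 + 2 + 1 − 18 − 1)/2 = 6/2 = 3.
(Structurally: 1 ring(s) + 2 π bond(s) = 3.)

3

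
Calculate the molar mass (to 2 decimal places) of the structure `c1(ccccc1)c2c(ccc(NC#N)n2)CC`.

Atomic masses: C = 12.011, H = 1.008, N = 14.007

Molecular formula: C14H13N3.
M = 14×12.011 + 13×1.008 + 3×14.007 = 223.28 g/mol.

223.28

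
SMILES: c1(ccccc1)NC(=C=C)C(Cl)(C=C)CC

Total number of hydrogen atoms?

16

Hydrogens are implicit in SMILES; fill each atom to its normal valence:
  5 × C (aromatic): 1 H each → 5
  3 × C: 2 H each → 6
  3 × C: no H
  1 × C: 3 H
  1 × C: 1 H
  1 × C (aromatic): no H
  1 × Cl: no H
  1 × N: 1 H
  Total hydrogens = 16.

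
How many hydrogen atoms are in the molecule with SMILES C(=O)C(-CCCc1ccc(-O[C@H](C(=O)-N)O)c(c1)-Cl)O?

Hydrogens are implicit in SMILES; fill each atom to its normal valence:
  3 × C: 2 H each → 6
  3 × C (aromatic): 1 H each → 3
  3 × C: 1 H each → 3
  3 × C (aromatic): no H
  3 × O: no H
  2 × O: 1 H each → 2
  1 × C: no H
  1 × Cl: no H
  1 × N: 2 H
  Total hydrogens = 16.

16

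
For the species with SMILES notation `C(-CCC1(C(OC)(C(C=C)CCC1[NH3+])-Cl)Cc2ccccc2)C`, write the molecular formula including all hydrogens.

Heavy atoms from the SMILES: 20 C, 1 Cl, 1 N, 1 O.
Implicit hydrogens by atom environment:
  7 × C: 2 H each → 14
  5 × C (aromatic): 1 H each → 5
  3 × C: 1 H each → 3
  2 × C: 3 H each → 6
  2 × C: no H
  1 × C (aromatic): no H
  1 × Cl: no H
  1 × N (charge +1): 3 H
  1 × O: no H
  Total hydrogens = 31.
Net charge +1.
Molecular formula: C20H31ClNO+

C20H31ClNO+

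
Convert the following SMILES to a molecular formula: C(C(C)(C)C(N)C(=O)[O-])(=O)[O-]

Heavy atoms from the SMILES: 6 C, 1 N, 4 O.
Implicit hydrogens by atom environment:
  3 × C: no H
  2 × C: 3 H each → 6
  2 × O: no H
  2 × O (charge -1): no H
  1 × C: 1 H
  1 × N: 2 H
  Total hydrogens = 9.
Net charge -2.
Molecular formula: [C6H9NO4]2-

[C6H9NO4]2-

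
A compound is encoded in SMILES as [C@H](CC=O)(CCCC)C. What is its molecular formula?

C8H16O

Heavy atoms from the SMILES: 8 C, 1 O.
Implicit hydrogens by atom environment:
  4 × C: 2 H each → 8
  2 × C: 3 H each → 6
  2 × C: 1 H each → 2
  1 × O: no H
  Total hydrogens = 16.
Molecular formula: C8H16O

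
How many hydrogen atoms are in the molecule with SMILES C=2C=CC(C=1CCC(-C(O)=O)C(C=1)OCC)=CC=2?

Hydrogens are implicit in SMILES; fill each atom to its normal valence:
  5 × C (aromatic): 1 H each → 5
  3 × C: 2 H each → 6
  3 × C: 1 H each → 3
  2 × C: no H
  2 × O: no H
  1 × C: 3 H
  1 × C (aromatic): no H
  1 × O: 1 H
  Total hydrogens = 18.

18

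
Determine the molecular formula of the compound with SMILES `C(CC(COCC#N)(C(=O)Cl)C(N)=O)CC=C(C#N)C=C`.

C14H16ClN3O3

Heavy atoms from the SMILES: 14 C, 1 Cl, 3 N, 3 O.
Implicit hydrogens by atom environment:
  6 × C: 2 H each → 12
  6 × C: no H
  3 × O: no H
  2 × C: 1 H each → 2
  2 × N: no H
  1 × Cl: no H
  1 × N: 2 H
  Total hydrogens = 16.
Molecular formula: C14H16ClN3O3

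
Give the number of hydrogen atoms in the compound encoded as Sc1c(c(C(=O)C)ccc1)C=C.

10

Hydrogens are implicit in SMILES; fill each atom to its normal valence:
  3 × C (aromatic): 1 H each → 3
  3 × C (aromatic): no H
  1 × C: 3 H
  1 × C: 2 H
  1 × C: 1 H
  1 × C: no H
  1 × O: no H
  1 × S: 1 H
  Total hydrogens = 10.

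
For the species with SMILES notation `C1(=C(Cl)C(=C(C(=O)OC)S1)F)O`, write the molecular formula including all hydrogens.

Heavy atoms from the SMILES: 6 C, 1 Cl, 1 F, 3 O, 1 S.
Implicit hydrogens by atom environment:
  4 × C (aromatic): no H
  2 × O: no H
  1 × C: 3 H
  1 × C: no H
  1 × Cl: no H
  1 × F: no H
  1 × O: 1 H
  1 × S (aromatic): no H
  Total hydrogens = 4.
Molecular formula: C6H4ClFO3S

C6H4ClFO3S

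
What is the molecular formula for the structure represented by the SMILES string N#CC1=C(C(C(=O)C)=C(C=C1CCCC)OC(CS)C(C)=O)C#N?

C18H20N2O3S

Heavy atoms from the SMILES: 18 C, 2 N, 3 O, 1 S.
Implicit hydrogens by atom environment:
  5 × C (aromatic): no H
  4 × C: 2 H each → 8
  4 × C: no H
  3 × C: 3 H each → 9
  3 × O: no H
  2 × N: no H
  1 × C (aromatic): 1 H
  1 × C: 1 H
  1 × S: 1 H
  Total hydrogens = 20.
Molecular formula: C18H20N2O3S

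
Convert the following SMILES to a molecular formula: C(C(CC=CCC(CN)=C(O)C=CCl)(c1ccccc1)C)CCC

Heavy atoms from the SMILES: 21 C, 1 Cl, 1 N, 1 O.
Implicit hydrogens by atom environment:
  6 × C: 2 H each → 12
  5 × C (aromatic): 1 H each → 5
  4 × C: 1 H each → 4
  3 × C: no H
  2 × C: 3 H each → 6
  1 × C (aromatic): no H
  1 × Cl: no H
  1 × N: 2 H
  1 × O: 1 H
  Total hydrogens = 30.
Molecular formula: C21H30ClNO

C21H30ClNO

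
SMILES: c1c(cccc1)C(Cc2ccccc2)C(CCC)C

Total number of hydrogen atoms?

Hydrogens are implicit in SMILES; fill each atom to its normal valence:
  10 × C (aromatic): 1 H each → 10
  3 × C: 2 H each → 6
  2 × C: 3 H each → 6
  2 × C: 1 H each → 2
  2 × C (aromatic): no H
  Total hydrogens = 24.

24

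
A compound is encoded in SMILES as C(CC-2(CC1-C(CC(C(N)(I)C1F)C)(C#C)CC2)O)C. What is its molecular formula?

C16H25FINO

Heavy atoms from the SMILES: 16 C, 1 F, 1 I, 1 N, 1 O.
Implicit hydrogens by atom environment:
  6 × C: 2 H each → 12
  4 × C: 1 H each → 4
  4 × C: no H
  2 × C: 3 H each → 6
  1 × F: no H
  1 × I: no H
  1 × N: 2 H
  1 × O: 1 H
  Total hydrogens = 25.
Molecular formula: C16H25FINO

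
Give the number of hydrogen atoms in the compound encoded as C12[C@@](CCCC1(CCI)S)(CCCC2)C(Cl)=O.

20

Hydrogens are implicit in SMILES; fill each atom to its normal valence:
  9 × C: 2 H each → 18
  3 × C: no H
  1 × C: 1 H
  1 × Cl: no H
  1 × I: no H
  1 × O: no H
  1 × S: 1 H
  Total hydrogens = 20.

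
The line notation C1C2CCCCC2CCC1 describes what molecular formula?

Heavy atoms from the SMILES: 10 C.
Implicit hydrogens by atom environment:
  8 × C: 2 H each → 16
  2 × C: 1 H each → 2
  Total hydrogens = 18.
Molecular formula: C10H18

C10H18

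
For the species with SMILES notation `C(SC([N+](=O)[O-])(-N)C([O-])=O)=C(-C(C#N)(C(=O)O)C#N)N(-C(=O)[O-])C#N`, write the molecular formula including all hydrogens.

[C10H4N6O8S]2-

Heavy atoms from the SMILES: 10 C, 6 N, 8 O, 1 S.
Implicit hydrogens by atom environment:
  9 × C: no H
  4 × N: no H
  4 × O: no H
  3 × O (charge -1): no H
  1 × C: 1 H
  1 × N: 2 H
  1 × N (charge +1): no H
  1 × O: 1 H
  1 × S: no H
  Total hydrogens = 4.
Net charge -2.
Molecular formula: [C10H4N6O8S]2-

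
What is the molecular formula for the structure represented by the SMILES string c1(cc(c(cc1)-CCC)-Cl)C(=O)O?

Heavy atoms from the SMILES: 10 C, 1 Cl, 2 O.
Implicit hydrogens by atom environment:
  3 × C (aromatic): 1 H each → 3
  3 × C (aromatic): no H
  2 × C: 2 H each → 4
  1 × C: 3 H
  1 × C: no H
  1 × Cl: no H
  1 × O: 1 H
  1 × O: no H
  Total hydrogens = 11.
Molecular formula: C10H11ClO2

C10H11ClO2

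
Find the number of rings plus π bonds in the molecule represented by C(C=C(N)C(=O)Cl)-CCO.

2

Molecular formula from the SMILES: C6H10ClNO2.
DoU = (2C + 2 + N − H − X)/2 = (2·6 + 2 + 1 − 10 − 1)/2 = 4/2 = 2.
(Structurally: 0 ring(s) + 2 π bond(s) = 2.)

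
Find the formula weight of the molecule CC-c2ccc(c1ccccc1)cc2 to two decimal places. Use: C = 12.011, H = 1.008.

182.27

Molecular formula: C14H14.
M = 14×12.011 + 14×1.008 = 182.27 g/mol.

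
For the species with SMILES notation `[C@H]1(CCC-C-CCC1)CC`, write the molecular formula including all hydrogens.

C10H20

Heavy atoms from the SMILES: 10 C.
Implicit hydrogens by atom environment:
  8 × C: 2 H each → 16
  1 × C: 3 H
  1 × C: 1 H
  Total hydrogens = 20.
Molecular formula: C10H20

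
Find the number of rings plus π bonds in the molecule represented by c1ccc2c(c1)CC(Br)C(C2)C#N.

7

Molecular formula from the SMILES: C11H10BrN.
DoU = (2C + 2 + N − H − X)/2 = (2·11 + 2 + 1 − 10 − 1)/2 = 14/2 = 7.
(Structurally: 2 ring(s) + 5 π bond(s) = 7.)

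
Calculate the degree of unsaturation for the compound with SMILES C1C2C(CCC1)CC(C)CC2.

2

Molecular formula from the SMILES: C11H20.
DoU = (2C + 2 + N − H − X)/2 = (2·11 + 2 + 0 − 20 − 0)/2 = 4/2 = 2.
(Structurally: 2 ring(s) + 0 π bond(s) = 2.)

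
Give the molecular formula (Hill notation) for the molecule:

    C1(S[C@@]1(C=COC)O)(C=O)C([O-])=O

Heavy atoms from the SMILES: 7 C, 5 O, 1 S.
Implicit hydrogens by atom environment:
  3 × C: 1 H each → 3
  3 × C: no H
  3 × O: no H
  1 × C: 3 H
  1 × O: 1 H
  1 × O (charge -1): no H
  1 × S: no H
  Total hydrogens = 7.
Net charge -1.
Molecular formula: C7H7O5S-

C7H7O5S-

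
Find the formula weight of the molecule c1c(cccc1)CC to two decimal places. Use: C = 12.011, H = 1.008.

Molecular formula: C8H10.
M = 8×12.011 + 10×1.008 = 106.17 g/mol.

106.17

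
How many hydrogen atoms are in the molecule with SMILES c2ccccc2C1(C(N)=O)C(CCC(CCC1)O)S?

21

Hydrogens are implicit in SMILES; fill each atom to its normal valence:
  5 × C: 2 H each → 10
  5 × C (aromatic): 1 H each → 5
  2 × C: 1 H each → 2
  2 × C: no H
  1 × C (aromatic): no H
  1 × N: 2 H
  1 × O: 1 H
  1 × O: no H
  1 × S: 1 H
  Total hydrogens = 21.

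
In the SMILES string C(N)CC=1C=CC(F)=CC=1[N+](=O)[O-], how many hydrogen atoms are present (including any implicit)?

9

Hydrogens are implicit in SMILES; fill each atom to its normal valence:
  3 × C (aromatic): 1 H each → 3
  3 × C (aromatic): no H
  2 × C: 2 H each → 4
  1 × F: no H
  1 × N: 2 H
  1 × N (charge +1): no H
  1 × O: no H
  1 × O (charge -1): no H
  Total hydrogens = 9.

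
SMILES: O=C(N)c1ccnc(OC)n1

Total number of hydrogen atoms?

7

Hydrogens are implicit in SMILES; fill each atom to its normal valence:
  2 × C (aromatic): 1 H each → 2
  2 × C (aromatic): no H
  2 × N (aromatic): no H
  2 × O: no H
  1 × C: 3 H
  1 × C: no H
  1 × N: 2 H
  Total hydrogens = 7.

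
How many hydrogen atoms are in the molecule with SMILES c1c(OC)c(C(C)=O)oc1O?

8

Hydrogens are implicit in SMILES; fill each atom to its normal valence:
  3 × C (aromatic): no H
  2 × C: 3 H each → 6
  2 × O: no H
  1 × C (aromatic): 1 H
  1 × C: no H
  1 × O: 1 H
  1 × O (aromatic): no H
  Total hydrogens = 8.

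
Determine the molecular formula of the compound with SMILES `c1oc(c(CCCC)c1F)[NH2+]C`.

Heavy atoms from the SMILES: 9 C, 1 F, 1 N, 1 O.
Implicit hydrogens by atom environment:
  3 × C: 2 H each → 6
  3 × C (aromatic): no H
  2 × C: 3 H each → 6
  1 × C (aromatic): 1 H
  1 × F: no H
  1 × N (charge +1): 2 H
  1 × O (aromatic): no H
  Total hydrogens = 15.
Net charge +1.
Molecular formula: C9H15FNO+

C9H15FNO+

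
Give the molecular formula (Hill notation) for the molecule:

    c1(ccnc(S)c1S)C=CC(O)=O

Heavy atoms from the SMILES: 8 C, 1 N, 2 O, 2 S.
Implicit hydrogens by atom environment:
  3 × C (aromatic): no H
  2 × C (aromatic): 1 H each → 2
  2 × C: 1 H each → 2
  2 × S: 1 H each → 2
  1 × C: no H
  1 × N (aromatic): no H
  1 × O: 1 H
  1 × O: no H
  Total hydrogens = 7.
Molecular formula: C8H7NO2S2

C8H7NO2S2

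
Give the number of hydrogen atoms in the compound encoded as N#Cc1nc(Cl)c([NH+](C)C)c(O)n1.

Hydrogens are implicit in SMILES; fill each atom to its normal valence:
  4 × C (aromatic): no H
  2 × C: 3 H each → 6
  2 × N (aromatic): no H
  1 × C: no H
  1 × Cl: no H
  1 × N (charge +1): 1 H
  1 × N: no H
  1 × O: 1 H
  Total hydrogens = 8.

8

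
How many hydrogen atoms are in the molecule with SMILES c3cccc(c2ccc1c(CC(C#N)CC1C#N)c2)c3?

14

Hydrogens are implicit in SMILES; fill each atom to its normal valence:
  8 × C (aromatic): 1 H each → 8
  4 × C (aromatic): no H
  2 × C: 2 H each → 4
  2 × C: 1 H each → 2
  2 × C: no H
  2 × N: no H
  Total hydrogens = 14.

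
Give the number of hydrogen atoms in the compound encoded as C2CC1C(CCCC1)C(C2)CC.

22

Hydrogens are implicit in SMILES; fill each atom to its normal valence:
  8 × C: 2 H each → 16
  3 × C: 1 H each → 3
  1 × C: 3 H
  Total hydrogens = 22.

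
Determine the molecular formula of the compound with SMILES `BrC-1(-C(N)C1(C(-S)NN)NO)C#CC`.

Heavy atoms from the SMILES: 1 Br, 7 C, 4 N, 1 O, 1 S.
Implicit hydrogens by atom environment:
  4 × C: no H
  2 × C: 1 H each → 2
  2 × N: 2 H each → 4
  2 × N: 1 H each → 2
  1 × Br: no H
  1 × C: 3 H
  1 × O: 1 H
  1 × S: 1 H
  Total hydrogens = 13.
Molecular formula: C7H13BrN4OS

C7H13BrN4OS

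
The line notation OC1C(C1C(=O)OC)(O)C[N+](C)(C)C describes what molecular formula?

C9H18NO4+

Heavy atoms from the SMILES: 9 C, 1 N, 4 O.
Implicit hydrogens by atom environment:
  4 × C: 3 H each → 12
  2 × C: 1 H each → 2
  2 × C: no H
  2 × O: 1 H each → 2
  2 × O: no H
  1 × C: 2 H
  1 × N (charge +1): no H
  Total hydrogens = 18.
Net charge +1.
Molecular formula: C9H18NO4+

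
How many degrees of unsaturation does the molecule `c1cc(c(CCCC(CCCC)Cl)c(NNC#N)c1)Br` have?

Molecular formula from the SMILES: C15H21BrClN3.
DoU = (2C + 2 + N − H − X)/2 = (2·15 + 2 + 3 − 21 − 2)/2 = 12/2 = 6.
(Structurally: 1 ring(s) + 5 π bond(s) = 6.)

6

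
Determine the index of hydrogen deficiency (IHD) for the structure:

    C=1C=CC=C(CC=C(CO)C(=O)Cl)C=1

Molecular formula from the SMILES: C11H11ClO2.
DoU = (2C + 2 + N − H − X)/2 = (2·11 + 2 + 0 − 11 − 1)/2 = 12/2 = 6.
(Structurally: 1 ring(s) + 5 π bond(s) = 6.)

6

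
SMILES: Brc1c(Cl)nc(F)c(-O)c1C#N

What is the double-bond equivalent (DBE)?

Molecular formula from the SMILES: C6HBrClFN2O.
DoU = (2C + 2 + N − H − X)/2 = (2·6 + 2 + 2 − 1 − 3)/2 = 12/2 = 6.
(Structurally: 1 ring(s) + 5 π bond(s) = 6.)

6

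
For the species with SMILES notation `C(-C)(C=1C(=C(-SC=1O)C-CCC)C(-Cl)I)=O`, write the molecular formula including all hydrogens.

C11H14ClIO2S

Heavy atoms from the SMILES: 11 C, 1 Cl, 1 I, 2 O, 1 S.
Implicit hydrogens by atom environment:
  4 × C (aromatic): no H
  3 × C: 2 H each → 6
  2 × C: 3 H each → 6
  1 × C: 1 H
  1 × C: no H
  1 × Cl: no H
  1 × I: no H
  1 × O: 1 H
  1 × O: no H
  1 × S (aromatic): no H
  Total hydrogens = 14.
Molecular formula: C11H14ClIO2S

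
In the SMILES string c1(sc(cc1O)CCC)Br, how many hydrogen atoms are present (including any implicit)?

9

Hydrogens are implicit in SMILES; fill each atom to its normal valence:
  3 × C (aromatic): no H
  2 × C: 2 H each → 4
  1 × Br: no H
  1 × C: 3 H
  1 × C (aromatic): 1 H
  1 × O: 1 H
  1 × S (aromatic): no H
  Total hydrogens = 9.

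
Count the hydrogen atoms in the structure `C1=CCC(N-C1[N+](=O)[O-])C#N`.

7

Hydrogens are implicit in SMILES; fill each atom to its normal valence:
  4 × C: 1 H each → 4
  1 × C: 2 H
  1 × C: no H
  1 × N: 1 H
  1 × N (charge +1): no H
  1 × N: no H
  1 × O: no H
  1 × O (charge -1): no H
  Total hydrogens = 7.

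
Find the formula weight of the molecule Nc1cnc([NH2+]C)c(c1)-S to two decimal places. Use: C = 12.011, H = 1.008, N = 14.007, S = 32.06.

Molecular formula: C6H10N3S+.
M = 6×12.011 + 10×1.008 + 3×14.007 + 1×32.06 = 156.23 g/mol.

156.23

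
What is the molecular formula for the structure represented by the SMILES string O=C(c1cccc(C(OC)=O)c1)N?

C9H9NO3

Heavy atoms from the SMILES: 9 C, 1 N, 3 O.
Implicit hydrogens by atom environment:
  4 × C (aromatic): 1 H each → 4
  3 × O: no H
  2 × C (aromatic): no H
  2 × C: no H
  1 × C: 3 H
  1 × N: 2 H
  Total hydrogens = 9.
Molecular formula: C9H9NO3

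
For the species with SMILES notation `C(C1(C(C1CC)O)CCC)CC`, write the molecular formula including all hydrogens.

Heavy atoms from the SMILES: 11 C, 1 O.
Implicit hydrogens by atom environment:
  5 × C: 2 H each → 10
  3 × C: 3 H each → 9
  2 × C: 1 H each → 2
  1 × C: no H
  1 × O: 1 H
  Total hydrogens = 22.
Molecular formula: C11H22O

C11H22O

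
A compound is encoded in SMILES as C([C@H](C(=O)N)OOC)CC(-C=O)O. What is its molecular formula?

Heavy atoms from the SMILES: 7 C, 1 N, 5 O.
Implicit hydrogens by atom environment:
  4 × O: no H
  3 × C: 1 H each → 3
  2 × C: 2 H each → 4
  1 × C: 3 H
  1 × C: no H
  1 × N: 2 H
  1 × O: 1 H
  Total hydrogens = 13.
Molecular formula: C7H13NO5

C7H13NO5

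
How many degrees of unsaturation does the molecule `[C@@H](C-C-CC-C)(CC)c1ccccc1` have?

Molecular formula from the SMILES: C14H22.
DoU = (2C + 2 + N − H − X)/2 = (2·14 + 2 + 0 − 22 − 0)/2 = 8/2 = 4.
(Structurally: 1 ring(s) + 3 π bond(s) = 4.)

4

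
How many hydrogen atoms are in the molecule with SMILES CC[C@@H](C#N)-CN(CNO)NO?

Hydrogens are implicit in SMILES; fill each atom to its normal valence:
  3 × C: 2 H each → 6
  2 × N: 1 H each → 2
  2 × N: no H
  2 × O: 1 H each → 2
  1 × C: 3 H
  1 × C: 1 H
  1 × C: no H
  Total hydrogens = 14.

14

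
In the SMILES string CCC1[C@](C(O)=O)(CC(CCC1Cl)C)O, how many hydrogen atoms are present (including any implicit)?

Hydrogens are implicit in SMILES; fill each atom to its normal valence:
  4 × C: 2 H each → 8
  3 × C: 1 H each → 3
  2 × C: 3 H each → 6
  2 × C: no H
  2 × O: 1 H each → 2
  1 × Cl: no H
  1 × O: no H
  Total hydrogens = 19.

19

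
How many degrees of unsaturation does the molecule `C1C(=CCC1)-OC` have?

Molecular formula from the SMILES: C6H10O.
DoU = (2C + 2 + N − H − X)/2 = (2·6 + 2 + 0 − 10 − 0)/2 = 4/2 = 2.
(Structurally: 1 ring(s) + 1 π bond(s) = 2.)

2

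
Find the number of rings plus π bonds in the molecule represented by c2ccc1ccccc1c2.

Molecular formula from the SMILES: C10H8.
DoU = (2C + 2 + N − H − X)/2 = (2·10 + 2 + 0 − 8 − 0)/2 = 14/2 = 7.
(Structurally: 2 ring(s) + 5 π bond(s) = 7.)

7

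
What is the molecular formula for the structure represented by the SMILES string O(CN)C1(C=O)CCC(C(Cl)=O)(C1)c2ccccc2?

C14H16ClNO3

Heavy atoms from the SMILES: 14 C, 1 Cl, 1 N, 3 O.
Implicit hydrogens by atom environment:
  5 × C (aromatic): 1 H each → 5
  4 × C: 2 H each → 8
  3 × C: no H
  3 × O: no H
  1 × C: 1 H
  1 × C (aromatic): no H
  1 × Cl: no H
  1 × N: 2 H
  Total hydrogens = 16.
Molecular formula: C14H16ClNO3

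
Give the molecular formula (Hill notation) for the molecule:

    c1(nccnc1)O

Heavy atoms from the SMILES: 4 C, 2 N, 1 O.
Implicit hydrogens by atom environment:
  3 × C (aromatic): 1 H each → 3
  2 × N (aromatic): no H
  1 × C (aromatic): no H
  1 × O: 1 H
  Total hydrogens = 4.
Molecular formula: C4H4N2O

C4H4N2O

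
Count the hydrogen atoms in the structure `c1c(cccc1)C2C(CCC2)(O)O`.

Hydrogens are implicit in SMILES; fill each atom to its normal valence:
  5 × C (aromatic): 1 H each → 5
  3 × C: 2 H each → 6
  2 × O: 1 H each → 2
  1 × C: 1 H
  1 × C: no H
  1 × C (aromatic): no H
  Total hydrogens = 14.

14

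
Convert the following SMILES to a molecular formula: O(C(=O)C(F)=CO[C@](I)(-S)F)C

Heavy atoms from the SMILES: 5 C, 2 F, 1 I, 3 O, 1 S.
Implicit hydrogens by atom environment:
  3 × C: no H
  3 × O: no H
  2 × F: no H
  1 × C: 3 H
  1 × C: 1 H
  1 × I: no H
  1 × S: 1 H
  Total hydrogens = 5.
Molecular formula: C5H5F2IO3S

C5H5F2IO3S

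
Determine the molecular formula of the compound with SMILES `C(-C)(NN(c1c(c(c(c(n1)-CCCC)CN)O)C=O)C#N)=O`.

C14H19N5O3

Heavy atoms from the SMILES: 14 C, 5 N, 3 O.
Implicit hydrogens by atom environment:
  5 × C (aromatic): no H
  4 × C: 2 H each → 8
  2 × C: 3 H each → 6
  2 × C: no H
  2 × N: no H
  2 × O: no H
  1 × C: 1 H
  1 × N: 2 H
  1 × N: 1 H
  1 × N (aromatic): no H
  1 × O: 1 H
  Total hydrogens = 19.
Molecular formula: C14H19N5O3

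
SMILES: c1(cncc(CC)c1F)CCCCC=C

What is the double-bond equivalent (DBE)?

Molecular formula from the SMILES: C13H18FN.
DoU = (2C + 2 + N − H − X)/2 = (2·13 + 2 + 1 − 18 − 1)/2 = 10/2 = 5.
(Structurally: 1 ring(s) + 4 π bond(s) = 5.)

5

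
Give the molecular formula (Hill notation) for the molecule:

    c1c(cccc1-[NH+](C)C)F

Heavy atoms from the SMILES: 8 C, 1 F, 1 N.
Implicit hydrogens by atom environment:
  4 × C (aromatic): 1 H each → 4
  2 × C: 3 H each → 6
  2 × C (aromatic): no H
  1 × F: no H
  1 × N (charge +1): 1 H
  Total hydrogens = 11.
Net charge +1.
Molecular formula: C8H11FN+

C8H11FN+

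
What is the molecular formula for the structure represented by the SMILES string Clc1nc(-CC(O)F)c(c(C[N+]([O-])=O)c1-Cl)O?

Heavy atoms from the SMILES: 8 C, 2 Cl, 1 F, 2 N, 4 O.
Implicit hydrogens by atom environment:
  5 × C (aromatic): no H
  2 × C: 2 H each → 4
  2 × Cl: no H
  2 × O: 1 H each → 2
  1 × C: 1 H
  1 × F: no H
  1 × N (aromatic): no H
  1 × N (charge +1): no H
  1 × O: no H
  1 × O (charge -1): no H
  Total hydrogens = 7.
Molecular formula: C8H7Cl2FN2O4

C8H7Cl2FN2O4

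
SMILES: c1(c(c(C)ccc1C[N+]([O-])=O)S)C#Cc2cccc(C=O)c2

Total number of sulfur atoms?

1

The symbol for sulfur appears 1 time in the SMILES.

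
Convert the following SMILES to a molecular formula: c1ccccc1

C6H6

Heavy atoms from the SMILES: 6 C.
Implicit hydrogens by atom environment:
  6 × C (aromatic): 1 H each → 6
  Total hydrogens = 6.
Molecular formula: C6H6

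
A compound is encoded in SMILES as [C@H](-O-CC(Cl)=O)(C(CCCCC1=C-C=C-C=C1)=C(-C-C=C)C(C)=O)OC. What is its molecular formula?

C21H27ClO4

Heavy atoms from the SMILES: 21 C, 1 Cl, 4 O.
Implicit hydrogens by atom environment:
  7 × C: 2 H each → 14
  5 × C (aromatic): 1 H each → 5
  4 × C: no H
  4 × O: no H
  2 × C: 3 H each → 6
  2 × C: 1 H each → 2
  1 × C (aromatic): no H
  1 × Cl: no H
  Total hydrogens = 27.
Molecular formula: C21H27ClO4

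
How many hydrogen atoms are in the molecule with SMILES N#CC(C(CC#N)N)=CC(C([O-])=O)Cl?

Hydrogens are implicit in SMILES; fill each atom to its normal valence:
  4 × C: no H
  3 × C: 1 H each → 3
  2 × N: no H
  1 × C: 2 H
  1 × Cl: no H
  1 × N: 2 H
  1 × O: no H
  1 × O (charge -1): no H
  Total hydrogens = 7.

7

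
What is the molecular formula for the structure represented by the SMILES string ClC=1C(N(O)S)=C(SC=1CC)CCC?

C9H14ClNOS2

Heavy atoms from the SMILES: 9 C, 1 Cl, 1 N, 1 O, 2 S.
Implicit hydrogens by atom environment:
  4 × C (aromatic): no H
  3 × C: 2 H each → 6
  2 × C: 3 H each → 6
  1 × Cl: no H
  1 × N: no H
  1 × O: 1 H
  1 × S: 1 H
  1 × S (aromatic): no H
  Total hydrogens = 14.
Molecular formula: C9H14ClNOS2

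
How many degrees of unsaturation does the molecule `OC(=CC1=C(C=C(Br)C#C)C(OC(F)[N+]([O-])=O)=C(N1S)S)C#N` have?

Molecular formula from the SMILES: C12H7BrFN3O4S2.
DoU = (2C + 2 + N − H − X)/2 = (2·12 + 2 + 3 − 7 − 2)/2 = 20/2 = 10.
(Structurally: 1 ring(s) + 9 π bond(s) = 10.)

10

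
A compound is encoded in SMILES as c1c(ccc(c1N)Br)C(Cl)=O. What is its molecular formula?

Heavy atoms from the SMILES: 1 Br, 7 C, 1 Cl, 1 N, 1 O.
Implicit hydrogens by atom environment:
  3 × C (aromatic): 1 H each → 3
  3 × C (aromatic): no H
  1 × Br: no H
  1 × C: no H
  1 × Cl: no H
  1 × N: 2 H
  1 × O: no H
  Total hydrogens = 5.
Molecular formula: C7H5BrClNO

C7H5BrClNO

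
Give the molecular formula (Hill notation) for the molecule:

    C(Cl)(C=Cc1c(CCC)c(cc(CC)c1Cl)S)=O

C14H16Cl2OS

Heavy atoms from the SMILES: 14 C, 2 Cl, 1 O, 1 S.
Implicit hydrogens by atom environment:
  5 × C (aromatic): no H
  3 × C: 2 H each → 6
  2 × C: 3 H each → 6
  2 × C: 1 H each → 2
  2 × Cl: no H
  1 × C (aromatic): 1 H
  1 × C: no H
  1 × O: no H
  1 × S: 1 H
  Total hydrogens = 16.
Molecular formula: C14H16Cl2OS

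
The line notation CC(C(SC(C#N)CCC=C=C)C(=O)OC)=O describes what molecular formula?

Heavy atoms from the SMILES: 12 C, 1 N, 3 O, 1 S.
Implicit hydrogens by atom environment:
  4 × C: no H
  3 × C: 2 H each → 6
  3 × C: 1 H each → 3
  3 × O: no H
  2 × C: 3 H each → 6
  1 × N: no H
  1 × S: no H
  Total hydrogens = 15.
Molecular formula: C12H15NO3S

C12H15NO3S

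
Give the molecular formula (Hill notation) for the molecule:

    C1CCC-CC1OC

C7H14O

Heavy atoms from the SMILES: 7 C, 1 O.
Implicit hydrogens by atom environment:
  5 × C: 2 H each → 10
  1 × C: 3 H
  1 × C: 1 H
  1 × O: no H
  Total hydrogens = 14.
Molecular formula: C7H14O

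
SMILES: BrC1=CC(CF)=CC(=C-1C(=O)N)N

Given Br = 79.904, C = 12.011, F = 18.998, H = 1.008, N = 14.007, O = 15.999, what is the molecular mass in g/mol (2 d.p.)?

247.07

Molecular formula: C8H8BrFN2O.
M = 1×79.904 + 8×12.011 + 1×18.998 + 8×1.008 + 2×14.007 + 1×15.999 = 247.07 g/mol.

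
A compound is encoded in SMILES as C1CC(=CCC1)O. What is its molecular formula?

Heavy atoms from the SMILES: 6 C, 1 O.
Implicit hydrogens by atom environment:
  4 × C: 2 H each → 8
  1 × C: 1 H
  1 × C: no H
  1 × O: 1 H
  Total hydrogens = 10.
Molecular formula: C6H10O

C6H10O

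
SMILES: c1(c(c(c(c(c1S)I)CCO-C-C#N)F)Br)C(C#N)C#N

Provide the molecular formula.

C13H8BrFIN3OS

Heavy atoms from the SMILES: 1 Br, 13 C, 1 F, 1 I, 3 N, 1 O, 1 S.
Implicit hydrogens by atom environment:
  6 × C (aromatic): no H
  3 × C: 2 H each → 6
  3 × C: no H
  3 × N: no H
  1 × Br: no H
  1 × C: 1 H
  1 × F: no H
  1 × I: no H
  1 × O: no H
  1 × S: 1 H
  Total hydrogens = 8.
Molecular formula: C13H8BrFIN3OS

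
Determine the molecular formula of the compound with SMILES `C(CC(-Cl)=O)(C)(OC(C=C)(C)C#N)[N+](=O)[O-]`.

C9H11ClN2O4

Heavy atoms from the SMILES: 9 C, 1 Cl, 2 N, 4 O.
Implicit hydrogens by atom environment:
  4 × C: no H
  3 × O: no H
  2 × C: 3 H each → 6
  2 × C: 2 H each → 4
  1 × C: 1 H
  1 × Cl: no H
  1 × N: no H
  1 × N (charge +1): no H
  1 × O (charge -1): no H
  Total hydrogens = 11.
Molecular formula: C9H11ClN2O4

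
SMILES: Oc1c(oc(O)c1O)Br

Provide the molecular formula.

Heavy atoms from the SMILES: 1 Br, 4 C, 4 O.
Implicit hydrogens by atom environment:
  4 × C (aromatic): no H
  3 × O: 1 H each → 3
  1 × Br: no H
  1 × O (aromatic): no H
  Total hydrogens = 3.
Molecular formula: C4H3BrO4

C4H3BrO4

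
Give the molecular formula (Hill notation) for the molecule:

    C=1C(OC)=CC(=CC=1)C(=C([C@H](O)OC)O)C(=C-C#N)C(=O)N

C15H16N2O5

Heavy atoms from the SMILES: 15 C, 2 N, 5 O.
Implicit hydrogens by atom environment:
  5 × C: no H
  4 × C (aromatic): 1 H each → 4
  3 × O: no H
  2 × C: 3 H each → 6
  2 × C: 1 H each → 2
  2 × C (aromatic): no H
  2 × O: 1 H each → 2
  1 × N: 2 H
  1 × N: no H
  Total hydrogens = 16.
Molecular formula: C15H16N2O5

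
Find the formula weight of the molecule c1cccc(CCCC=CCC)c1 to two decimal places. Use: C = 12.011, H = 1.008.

174.29

Molecular formula: C13H18.
M = 13×12.011 + 18×1.008 = 174.29 g/mol.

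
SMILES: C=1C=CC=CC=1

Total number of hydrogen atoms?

6

Hydrogens are implicit in SMILES; fill each atom to its normal valence:
  6 × C (aromatic): 1 H each → 6
  Total hydrogens = 6.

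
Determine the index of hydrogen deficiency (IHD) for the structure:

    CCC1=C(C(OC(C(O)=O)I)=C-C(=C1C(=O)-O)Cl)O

6

Molecular formula from the SMILES: C11H10ClIO6.
DoU = (2C + 2 + N − H − X)/2 = (2·11 + 2 + 0 − 10 − 2)/2 = 12/2 = 6.
(Structurally: 1 ring(s) + 5 π bond(s) = 6.)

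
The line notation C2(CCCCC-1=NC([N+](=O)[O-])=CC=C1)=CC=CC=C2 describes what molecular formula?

C15H16N2O2

Heavy atoms from the SMILES: 15 C, 2 N, 2 O.
Implicit hydrogens by atom environment:
  8 × C (aromatic): 1 H each → 8
  4 × C: 2 H each → 8
  3 × C (aromatic): no H
  1 × N (aromatic): no H
  1 × N (charge +1): no H
  1 × O: no H
  1 × O (charge -1): no H
  Total hydrogens = 16.
Molecular formula: C15H16N2O2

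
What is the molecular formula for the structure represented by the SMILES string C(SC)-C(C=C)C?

Heavy atoms from the SMILES: 6 C, 1 S.
Implicit hydrogens by atom environment:
  2 × C: 3 H each → 6
  2 × C: 2 H each → 4
  2 × C: 1 H each → 2
  1 × S: no H
  Total hydrogens = 12.
Molecular formula: C6H12S

C6H12S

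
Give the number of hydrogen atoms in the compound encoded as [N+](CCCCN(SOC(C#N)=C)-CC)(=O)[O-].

Hydrogens are implicit in SMILES; fill each atom to its normal valence:
  6 × C: 2 H each → 12
  2 × C: no H
  2 × N: no H
  2 × O: no H
  1 × C: 3 H
  1 × N (charge +1): no H
  1 × O (charge -1): no H
  1 × S: no H
  Total hydrogens = 15.

15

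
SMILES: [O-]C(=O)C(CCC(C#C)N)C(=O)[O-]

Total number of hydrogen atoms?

Hydrogens are implicit in SMILES; fill each atom to its normal valence:
  3 × C: 1 H each → 3
  3 × C: no H
  2 × C: 2 H each → 4
  2 × O: no H
  2 × O (charge -1): no H
  1 × N: 2 H
  Total hydrogens = 9.

9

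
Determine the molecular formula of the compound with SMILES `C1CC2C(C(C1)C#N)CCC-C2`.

Heavy atoms from the SMILES: 11 C, 1 N.
Implicit hydrogens by atom environment:
  7 × C: 2 H each → 14
  3 × C: 1 H each → 3
  1 × C: no H
  1 × N: no H
  Total hydrogens = 17.
Molecular formula: C11H17N

C11H17N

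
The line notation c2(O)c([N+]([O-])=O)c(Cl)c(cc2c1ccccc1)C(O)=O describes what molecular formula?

Heavy atoms from the SMILES: 13 C, 1 Cl, 1 N, 5 O.
Implicit hydrogens by atom environment:
  6 × C (aromatic): 1 H each → 6
  6 × C (aromatic): no H
  2 × O: 1 H each → 2
  2 × O: no H
  1 × C: no H
  1 × Cl: no H
  1 × N (charge +1): no H
  1 × O (charge -1): no H
  Total hydrogens = 8.
Molecular formula: C13H8ClNO5

C13H8ClNO5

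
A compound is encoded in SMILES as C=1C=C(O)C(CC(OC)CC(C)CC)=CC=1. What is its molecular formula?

C14H22O2

Heavy atoms from the SMILES: 14 C, 2 O.
Implicit hydrogens by atom environment:
  4 × C (aromatic): 1 H each → 4
  3 × C: 3 H each → 9
  3 × C: 2 H each → 6
  2 × C: 1 H each → 2
  2 × C (aromatic): no H
  1 × O: 1 H
  1 × O: no H
  Total hydrogens = 22.
Molecular formula: C14H22O2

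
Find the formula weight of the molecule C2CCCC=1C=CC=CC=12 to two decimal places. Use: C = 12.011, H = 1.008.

Molecular formula: C10H12.
M = 10×12.011 + 12×1.008 = 132.21 g/mol.

132.21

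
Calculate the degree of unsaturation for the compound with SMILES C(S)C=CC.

Molecular formula from the SMILES: C4H8S.
DoU = (2C + 2 + N − H − X)/2 = (2·4 + 2 + 0 − 8 − 0)/2 = 2/2 = 1.
(Structurally: 0 ring(s) + 1 π bond(s) = 1.)

1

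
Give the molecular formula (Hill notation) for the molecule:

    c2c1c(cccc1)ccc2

Heavy atoms from the SMILES: 10 C.
Implicit hydrogens by atom environment:
  8 × C (aromatic): 1 H each → 8
  2 × C (aromatic): no H
  Total hydrogens = 8.
Molecular formula: C10H8

C10H8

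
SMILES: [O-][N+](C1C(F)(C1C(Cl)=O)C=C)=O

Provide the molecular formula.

Heavy atoms from the SMILES: 6 C, 1 Cl, 1 F, 1 N, 3 O.
Implicit hydrogens by atom environment:
  3 × C: 1 H each → 3
  2 × C: no H
  2 × O: no H
  1 × C: 2 H
  1 × Cl: no H
  1 × F: no H
  1 × N (charge +1): no H
  1 × O (charge -1): no H
  Total hydrogens = 5.
Molecular formula: C6H5ClFNO3

C6H5ClFNO3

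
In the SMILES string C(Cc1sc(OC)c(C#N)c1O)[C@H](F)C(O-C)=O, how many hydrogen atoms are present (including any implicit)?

Hydrogens are implicit in SMILES; fill each atom to its normal valence:
  4 × C (aromatic): no H
  3 × O: no H
  2 × C: 3 H each → 6
  2 × C: 2 H each → 4
  2 × C: no H
  1 × C: 1 H
  1 × F: no H
  1 × N: no H
  1 × O: 1 H
  1 × S (aromatic): no H
  Total hydrogens = 12.

12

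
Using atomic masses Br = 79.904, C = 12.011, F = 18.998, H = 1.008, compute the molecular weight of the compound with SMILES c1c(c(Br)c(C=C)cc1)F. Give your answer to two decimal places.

201.04

Molecular formula: C8H6BrF.
M = 1×79.904 + 8×12.011 + 1×18.998 + 6×1.008 = 201.04 g/mol.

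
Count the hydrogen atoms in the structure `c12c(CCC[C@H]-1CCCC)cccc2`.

20

Hydrogens are implicit in SMILES; fill each atom to its normal valence:
  6 × C: 2 H each → 12
  4 × C (aromatic): 1 H each → 4
  2 × C (aromatic): no H
  1 × C: 3 H
  1 × C: 1 H
  Total hydrogens = 20.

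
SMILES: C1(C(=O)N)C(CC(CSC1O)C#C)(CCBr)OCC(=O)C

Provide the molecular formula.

C14H20BrNO4S

Heavy atoms from the SMILES: 1 Br, 14 C, 1 N, 4 O, 1 S.
Implicit hydrogens by atom environment:
  5 × C: 2 H each → 10
  4 × C: 1 H each → 4
  4 × C: no H
  3 × O: no H
  1 × Br: no H
  1 × C: 3 H
  1 × N: 2 H
  1 × O: 1 H
  1 × S: no H
  Total hydrogens = 20.
Molecular formula: C14H20BrNO4S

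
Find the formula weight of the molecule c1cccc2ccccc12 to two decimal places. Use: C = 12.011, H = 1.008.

128.17

Molecular formula: C10H8.
M = 10×12.011 + 8×1.008 = 128.17 g/mol.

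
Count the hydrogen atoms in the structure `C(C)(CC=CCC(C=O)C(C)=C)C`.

20

Hydrogens are implicit in SMILES; fill each atom to its normal valence:
  5 × C: 1 H each → 5
  3 × C: 3 H each → 9
  3 × C: 2 H each → 6
  1 × C: no H
  1 × O: no H
  Total hydrogens = 20.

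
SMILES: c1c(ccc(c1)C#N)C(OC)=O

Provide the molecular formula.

Heavy atoms from the SMILES: 9 C, 1 N, 2 O.
Implicit hydrogens by atom environment:
  4 × C (aromatic): 1 H each → 4
  2 × C (aromatic): no H
  2 × C: no H
  2 × O: no H
  1 × C: 3 H
  1 × N: no H
  Total hydrogens = 7.
Molecular formula: C9H7NO2

C9H7NO2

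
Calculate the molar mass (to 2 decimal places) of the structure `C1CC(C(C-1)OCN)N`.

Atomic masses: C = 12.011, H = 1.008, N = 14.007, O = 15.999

Molecular formula: C6H14N2O.
M = 6×12.011 + 14×1.008 + 2×14.007 + 1×15.999 = 130.19 g/mol.

130.19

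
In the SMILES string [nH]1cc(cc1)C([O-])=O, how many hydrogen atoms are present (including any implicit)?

Hydrogens are implicit in SMILES; fill each atom to its normal valence:
  3 × C (aromatic): 1 H each → 3
  1 × C (aromatic): no H
  1 × C: no H
  1 × N (aromatic): 1 H
  1 × O: no H
  1 × O (charge -1): no H
  Total hydrogens = 4.

4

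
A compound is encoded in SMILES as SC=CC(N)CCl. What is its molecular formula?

Heavy atoms from the SMILES: 4 C, 1 Cl, 1 N, 1 S.
Implicit hydrogens by atom environment:
  3 × C: 1 H each → 3
  1 × C: 2 H
  1 × Cl: no H
  1 × N: 2 H
  1 × S: 1 H
  Total hydrogens = 8.
Molecular formula: C4H8ClNS

C4H8ClNS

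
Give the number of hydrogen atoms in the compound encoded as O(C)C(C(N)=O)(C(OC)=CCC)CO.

17

Hydrogens are implicit in SMILES; fill each atom to its normal valence:
  3 × C: 3 H each → 9
  3 × C: no H
  3 × O: no H
  2 × C: 2 H each → 4
  1 × C: 1 H
  1 × N: 2 H
  1 × O: 1 H
  Total hydrogens = 17.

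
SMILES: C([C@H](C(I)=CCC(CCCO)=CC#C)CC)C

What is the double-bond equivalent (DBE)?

4

Molecular formula from the SMILES: C15H23IO.
DoU = (2C + 2 + N − H − X)/2 = (2·15 + 2 + 0 − 23 − 1)/2 = 8/2 = 4.
(Structurally: 0 ring(s) + 4 π bond(s) = 4.)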